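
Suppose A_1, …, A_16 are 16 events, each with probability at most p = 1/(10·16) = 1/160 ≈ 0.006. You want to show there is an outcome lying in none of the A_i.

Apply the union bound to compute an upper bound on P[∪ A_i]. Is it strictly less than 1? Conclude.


Union bound: P[∪_{i=1}^{16} A_i] ≤ Σ_i P[A_i] ≤ 16·p = 16·(1/160) = 1/10.
Numerically: 1/10 ≈ 0.100.
Is 1/10 < 1? YES.
Since P[∪ A_i] ≤ 1/10 < 1, the complement has P[∩ A_i^c] ≥ 1 − 1/10 = 9/10 > 0, so some outcome avoids every A_i.

16·p = 1/10 ≈ 0.100; existence CERTIFIED by the union bound.


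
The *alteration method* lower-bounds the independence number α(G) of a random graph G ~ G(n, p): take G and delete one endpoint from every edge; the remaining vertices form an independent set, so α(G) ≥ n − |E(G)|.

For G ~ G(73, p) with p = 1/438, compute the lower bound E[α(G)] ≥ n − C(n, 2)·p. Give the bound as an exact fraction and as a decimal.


E[|E(G)|] = C(73, 2)·p = 2628 · (1/438) = 6.
E[α(G)] ≥ n − E[|E(G)|] = 73 − 6 = 67.
Numerically: ≈ 67.000000.
(This is only a lower bound; the true E[α(G)] may be larger.)

E[α(G)] ≥ 67 ≈ 67.000000.


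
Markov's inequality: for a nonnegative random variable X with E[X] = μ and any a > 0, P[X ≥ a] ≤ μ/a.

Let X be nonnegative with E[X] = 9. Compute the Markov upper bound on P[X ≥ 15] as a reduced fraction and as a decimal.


μ = E[X] = 9, a = 15.
Markov: P[X ≥ 15] ≤ μ/a = (9)/15 = 3/5.
Numerically: ≈ 0.6000.
(Since a = 15 > μ = 9.0000, the bound 3/5 is < 1 and informative.)

P[X ≥ 15] ≤ 3/5 ≈ 0.6000.


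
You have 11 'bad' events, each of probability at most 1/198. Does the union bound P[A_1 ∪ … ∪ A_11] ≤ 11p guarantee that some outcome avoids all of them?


Union bound: P[∪_{i=1}^{11} A_i] ≤ Σ_i P[A_i] ≤ 11·p = 11·(1/198) = 1/18.
Numerically: 1/18 ≈ 0.0555556.
Is 1/18 < 1? YES.
Since P[∪ A_i] ≤ 1/18 < 1, the complement has P[∩ A_i^c] ≥ 1 − 1/18 = 17/18 > 0, so some outcome avoids every A_i.

11·p = 1/18 ≈ 0.0555556; existence CERTIFIED by the union bound.


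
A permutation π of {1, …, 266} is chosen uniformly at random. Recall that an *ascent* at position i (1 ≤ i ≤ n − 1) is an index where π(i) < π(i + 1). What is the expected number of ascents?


Write X = Σ X_I over i = 1, …, 265, with X_I the indicator of one ascent.
There are 265 indicators.
For each fixed i, the pair (π(i), π(i+1)) is a uniformly random ordered pair of distinct values from {1, …, 266}; by symmetry P[π(i) < π(i+1)] = 1/2.
By linearity: E[X] = 265 · (1/2) = (266 − 1) · (1/2) = 265/2 ≈ 132.500.

E[X] = 265/2 = 132.500.


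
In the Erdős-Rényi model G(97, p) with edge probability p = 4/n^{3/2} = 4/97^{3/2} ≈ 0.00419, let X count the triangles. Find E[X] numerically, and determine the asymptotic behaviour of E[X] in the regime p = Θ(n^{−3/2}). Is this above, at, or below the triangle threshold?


Number of potential triangles: C(97, 3) = 147440.
Each occurs with probability p³ ≈ (0.00419)³ ≈ 7.34019e-08.
By linearity: E[X] = C(97, 3)·p³ ≈ 147440 · 7.34019e-08 ≈ 0.011.
Since α = 3/2 > 1, p = c/n^{3/2} = o(1/n) is below the triangle threshold p ~ 1/n. Asymptotically E[X] ~ (c³/6)·n^{3(1−α)} = (4³/6)·n^{-1.5} → 0, so by Markov's inequality G has no triangles w.h.p.

E[X] ≈ 0.011; in regime p = Θ(1/n^{3/2}) E[X] tends to 0 (below the triangle threshold p ~ 1/n).


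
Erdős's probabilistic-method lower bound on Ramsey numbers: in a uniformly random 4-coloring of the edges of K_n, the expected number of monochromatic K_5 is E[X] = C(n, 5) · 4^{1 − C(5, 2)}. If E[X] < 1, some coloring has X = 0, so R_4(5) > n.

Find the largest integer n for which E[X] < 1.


We need C(n, 5) · 4^{1 − 10} < 1, i.e. C(n, 5) < 4^{10 − 1} = 262144.
Check values of n near the boundary:
  n = 32: C(32, 5) = 201376; 201376 < 262144? YES
  n = 33: C(33, 5) = 237336; 237336 < 262144? YES
  n = 34: C(34, 5) = 278256; 278256 < 262144? NO
  n = 35: C(35, 5) = 324632; 324632 < 262144? NO
  n = 36: C(36, 5) = 376992; 376992 < 262144? NO
The largest n with C(n, 5) < 262144 is n = 33 (where E[X] = 29667/32768 ≈ 0.905365). Hence R_4(5) > 33, i.e. R_4(5) ≥ 34.

Largest n = 33; hence R_4(5) > 33.


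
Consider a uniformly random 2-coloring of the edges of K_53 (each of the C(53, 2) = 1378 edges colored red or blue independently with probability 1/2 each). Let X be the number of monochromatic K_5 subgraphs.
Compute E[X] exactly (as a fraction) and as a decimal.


Let X = Σ_S X_S over the C(53, 5) = 2869685 subsets S of size 5, where X_S = 1 if the K_5 on S is monochromatic.
For a fixed S, the K_5 on S has C(5, 2) = 10 edges. P[all 10 edges red] = (1/2)^10, and likewise for blue, so P[monochromatic] = 2·(1/2)^10 = 2^{1 − 10} = 1/512.
Summing: E[X] = C(53, 5) · 2^{1 − 10} = 2869685 · 1/512 = 2869685/512.
Numerically: E[X] ≈ 5604.85352.

E[X] = C(53,5)·2^(1−C(5,2)) = 2869685/512 ≈ 5604.85352.


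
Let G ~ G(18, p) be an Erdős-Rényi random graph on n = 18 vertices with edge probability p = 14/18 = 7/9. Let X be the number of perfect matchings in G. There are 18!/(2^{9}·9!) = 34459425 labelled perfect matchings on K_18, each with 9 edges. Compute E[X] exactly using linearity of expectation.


K_18 has 18!/(2^{9}·9!) = 34459425 labelled perfect matchings.
For each such perfect matching H, let X_H = 1 if all 9 edges of H are present in G. Then P[X_H = 1] = p^{9} = (7/9)^{9} = 40353607/387420489.
By linearity of expectation: E[X] = Σ_H E[X_H] = 34459425 · p^{9} = 34459425 · 40353607/387420489 = 17167433257975/4782969.
Numerically: E[X] ≈ 3.59e+06.

E[X] = 34459425 · (7/9)^{9} = 17167433257975/4782969 ≈ 3.59e+06.


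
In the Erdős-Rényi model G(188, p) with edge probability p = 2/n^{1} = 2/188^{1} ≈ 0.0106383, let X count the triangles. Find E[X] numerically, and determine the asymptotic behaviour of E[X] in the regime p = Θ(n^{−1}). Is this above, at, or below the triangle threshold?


Number of potential triangles: C(188, 3) = 1089836.
Each occurs with probability p³ ≈ (0.0106383)³ ≈ 1.20397214e-06.
By linearity: E[X] = C(188, 3)·p³ ≈ 1089836 · 1.20397214e-06 ≈ 1.312132.
Here α = 1, so p = 2/n is exactly at the triangle threshold p ~ 1/n. Asymptotically E[X] → c³/6 = 2³/6 = 4/3 ≈ 1.333333, a bounded constant. In this regime the triangle count is asymptotically Poisson(c³/6).

E[X] ≈ 1.312132; in regime p = Θ(1/n^{1}) E[X] stays bounded (at the triangle threshold p ~ 1/n).


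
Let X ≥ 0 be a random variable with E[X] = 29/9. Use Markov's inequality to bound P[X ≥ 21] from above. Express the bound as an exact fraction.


μ = E[X] = 29/9, a = 21.
Markov: P[X ≥ 21] ≤ μ/a = (29/9)/21 = 29/189.
Numerically: ≈ 0.153.
(Since a = 21 > μ = 3.222, the bound 29/189 is < 1 and informative.)

P[X ≥ 21] ≤ 29/189 ≈ 0.153.


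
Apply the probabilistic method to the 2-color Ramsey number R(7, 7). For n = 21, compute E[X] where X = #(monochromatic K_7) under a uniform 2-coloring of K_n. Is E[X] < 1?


E[X] = C(21, 7) · 2^{1 − 21} = 116280 · 2^{−20} = 116280/1048576.
As a reduced fraction: E[X] = 14535/131072 ≈ 0.111.
Is E[X] < 1? YES.
Since E[X] < 1, there exists a 2-coloring of K_{21} with no monochromatic K_7; hence R(7, 7) > 21.

E[X] = 14535/131072 ≈ 0.111; E[X] < 1, so R(7, 7) > 21.


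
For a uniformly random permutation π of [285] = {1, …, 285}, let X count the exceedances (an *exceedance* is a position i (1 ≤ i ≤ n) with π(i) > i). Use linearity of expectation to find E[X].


Write X = Σ_{i=1}^{285} X_i, where X_i = 1_{π(i) > i}.
For each fixed i, π(i) is uniform over {1, …, 285} (marginal of a uniform permutation), so P[π(i) > i] = (n − i)/n. Summing: Σ_{i=1}^{285} (n − i)/n = (0 + 1 + … + 284)/285 = 285(285 − 1)/(2·285) = (285 − 1)/2.
Hence E[X] = Σ_{i=1}^{285} (285 − i)/285 = 142 ≈ 142.0000.

E[X] = 142 = 142.0000.


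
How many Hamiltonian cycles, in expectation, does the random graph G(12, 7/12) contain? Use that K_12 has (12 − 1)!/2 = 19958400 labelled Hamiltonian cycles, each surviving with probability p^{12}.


K_12 has (12 − 1)!/2 = 19958400 labelled Hamiltonian cycles.
For each such Hamiltonian cycle H, let X_H = 1 if all 12 edges of H are present in G. Then P[X_H = 1] = p^{12} = (7/12)^{12} = 13841287201/8916100448256.
By linearity of expectation: E[X] = Σ_H E[X_H] = 19958400 · p^{12} = 19958400 · 13841287201/8916100448256 = 26644477861925/859963392.
Numerically: E[X] ≈ 30983.3.

E[X] = 19958400 · (7/12)^{12} = 26644477861925/859963392 ≈ 30983.3.


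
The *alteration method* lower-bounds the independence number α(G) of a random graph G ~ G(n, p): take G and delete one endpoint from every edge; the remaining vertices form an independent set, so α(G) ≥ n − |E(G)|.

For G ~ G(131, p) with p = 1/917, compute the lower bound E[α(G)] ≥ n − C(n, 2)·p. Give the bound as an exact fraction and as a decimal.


E[|E(G)|] = C(131, 2)·p = 8515 · (1/917) = 65/7.
E[α(G)] ≥ n − E[|E(G)|] = 131 − 65/7 = 852/7.
Numerically: ≈ 121.7143.
(This is only a lower bound; the true E[α(G)] may be larger.)

E[α(G)] ≥ 852/7 ≈ 121.7143.


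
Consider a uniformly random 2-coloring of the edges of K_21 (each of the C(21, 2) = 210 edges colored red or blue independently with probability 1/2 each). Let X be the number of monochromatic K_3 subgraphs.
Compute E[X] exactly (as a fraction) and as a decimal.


Let X = Σ_S X_S over the C(21, 3) = 1330 subsets S of size 3, where X_S = 1 if the K_3 on S is monochromatic.
For a fixed S, the K_3 on S has C(3, 2) = 3 edges. P[all 3 edges red] = (1/2)^3, and likewise for blue, so P[monochromatic] = 2·(1/2)^3 = 2^{1 − 3} = 1/4.
Summing: E[X] = C(21, 3) · 2^{1 − 3} = 1330 · 1/4 = 665/2.
Numerically: E[X] ≈ 332.50000.

E[X] = C(21,3)·2^(1−C(3,2)) = 665/2 ≈ 332.50000.


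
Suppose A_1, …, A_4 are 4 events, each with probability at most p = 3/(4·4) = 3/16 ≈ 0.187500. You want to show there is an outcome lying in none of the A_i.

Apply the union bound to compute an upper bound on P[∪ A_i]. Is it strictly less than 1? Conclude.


Union bound: P[∪_{i=1}^{4} A_i] ≤ Σ_i P[A_i] ≤ 4·p = 4·(3/16) = 3/4.
Numerically: 3/4 ≈ 0.750000.
Is 3/4 < 1? YES.
Since P[∪ A_i] ≤ 3/4 < 1, the complement has P[∩ A_i^c] ≥ 1 − 3/4 = 1/4 > 0, so some outcome avoids every A_i.

4·p = 3/4 ≈ 0.750000; existence CERTIFIED by the union bound.


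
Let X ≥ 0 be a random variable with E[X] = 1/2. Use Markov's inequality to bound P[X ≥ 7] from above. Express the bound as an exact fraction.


μ = E[X] = 1/2, a = 7.
Markov: P[X ≥ 7] ≤ μ/a = (1/2)/7 = 1/14.
Numerically: ≈ 0.071429.
(Since a = 7 > μ = 0.500000, the bound 1/14 is < 1 and informative.)

P[X ≥ 7] ≤ 1/14 ≈ 0.071429.


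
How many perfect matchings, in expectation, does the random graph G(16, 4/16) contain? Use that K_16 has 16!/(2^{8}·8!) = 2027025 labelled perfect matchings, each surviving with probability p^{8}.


K_16 has 16!/(2^{8}·8!) = 2027025 labelled perfect matchings.
For each such perfect matching H, let X_H = 1 if all 8 edges of H are present in G. Then P[X_H = 1] = p^{8} = (1/4)^{8} = 1/65536.
Summing the indicators: E[X] = Σ_H E[X_H] = 2027025 · p^{8} = 2027025 · 1/65536 = 2027025/65536.
Numerically: E[X] ≈ 30.93.

E[X] = 2027025 · (1/4)^{8} = 2027025/65536 ≈ 30.93.


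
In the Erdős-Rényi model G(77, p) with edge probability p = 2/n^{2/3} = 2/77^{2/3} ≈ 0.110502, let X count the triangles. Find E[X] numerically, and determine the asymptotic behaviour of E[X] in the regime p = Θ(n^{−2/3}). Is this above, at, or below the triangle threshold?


Number of potential triangles: C(77, 3) = 73150.
Each occurs with probability p³ ≈ (0.110502)³ ≈ 1.34930005e-03.
By linearity: E[X] = C(77, 3)·p³ ≈ 73150 · 1.34930005e-03 ≈ 98.701299.
Since α = 2/3 < 1, p = c/n^{2/3} ≫ 1/n is above the triangle threshold p ~ 1/n. Asymptotically E[X] ~ (c³/6)·n^{3(1−α)} = (2³/6)·n^{1} → ∞; triangles are abundant w.h.p.

E[X] ≈ 98.701299; in regime p = Θ(1/n^{2/3}) E[X] diverges (above the triangle threshold p ~ 1/n).


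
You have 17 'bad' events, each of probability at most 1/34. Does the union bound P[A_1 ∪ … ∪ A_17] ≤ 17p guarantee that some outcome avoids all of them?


Union bound: P[∪_{i=1}^{17} A_i] ≤ Σ_i P[A_i] ≤ 17·p = 17·(1/34) = 1/2.
Numerically: 1/2 ≈ 0.500.
Is 1/2 < 1? YES.
Since P[∪ A_i] ≤ 1/2 < 1, the complement has P[∩ A_i^c] ≥ 1 − 1/2 = 1/2 > 0, so some outcome avoids every A_i.

17·p = 1/2 ≈ 0.500; existence CERTIFIED by the union bound.


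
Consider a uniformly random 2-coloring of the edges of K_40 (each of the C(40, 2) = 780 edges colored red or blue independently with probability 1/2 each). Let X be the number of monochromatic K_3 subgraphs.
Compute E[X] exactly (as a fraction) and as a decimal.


Let X = Σ_S X_S over the C(40, 3) = 9880 subsets S of size 3, where X_S = 1 if the K_3 on S is monochromatic.
For a fixed S, the K_3 on S has C(3, 2) = 3 edges. P[all 3 edges red] = (1/2)^3, and likewise for blue, so P[monochromatic] = 2·(1/2)^3 = 2^{1 − 3} = 1/4.
By linearity of expectation: E[X] = C(40, 3) · 2^{1 − 3} = 9880 · 1/4 = 2470.
Numerically: E[X] ≈ 2470.00000.

E[X] = C(40,3)·2^(1−C(3,2)) = 2470 ≈ 2470.00000.


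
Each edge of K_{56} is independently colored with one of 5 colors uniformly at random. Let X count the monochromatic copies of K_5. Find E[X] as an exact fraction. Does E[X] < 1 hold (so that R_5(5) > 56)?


E[X] = C(56, 5) · 5^{1 − 10} = 3819816 · 5^{−9} = 3819816/1953125.
As a reduced fraction: E[X] = 3819816/1953125 ≈ 1.95575.
Is E[X] < 1? NO.
Since E[X] ≥ 1, the first-moment bound is inconclusive at n = 56; it does NOT by itself certify R_5(5) > 56.

E[X] = 3819816/1953125 ≈ 1.95575; E[X] ≥ 1; first-moment method inconclusive here.


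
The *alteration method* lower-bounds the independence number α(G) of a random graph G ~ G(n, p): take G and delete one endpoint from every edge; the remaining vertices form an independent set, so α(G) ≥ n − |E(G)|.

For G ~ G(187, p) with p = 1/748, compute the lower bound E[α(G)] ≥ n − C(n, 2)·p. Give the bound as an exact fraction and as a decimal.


E[|E(G)|] = C(187, 2)·p = 17391 · (1/748) = 93/4.
E[α(G)] ≥ n − E[|E(G)|] = 187 − 93/4 = 655/4.
Numerically: ≈ 163.750.
(This is only a lower bound; the true E[α(G)] may be larger.)

E[α(G)] ≥ 655/4 ≈ 163.750.


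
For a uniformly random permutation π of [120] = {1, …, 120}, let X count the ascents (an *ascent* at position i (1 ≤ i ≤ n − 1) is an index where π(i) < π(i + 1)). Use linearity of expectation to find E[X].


Write X = Σ X_I over i = 1, …, 119, with X_I the indicator of one ascent.
There are 119 indicators.
For each fixed i, the pair (π(i), π(i+1)) is a uniformly random ordered pair of distinct values from {1, …, 120}; by symmetry P[π(i) < π(i+1)] = 1/2.
By linearity: E[X] = 119 · (1/2) = (120 − 1) · (1/2) = 119/2 ≈ 59.50000.

E[X] = 119/2 = 59.50000.


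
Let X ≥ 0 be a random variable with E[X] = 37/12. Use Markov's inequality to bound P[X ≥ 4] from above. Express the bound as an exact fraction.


μ = E[X] = 37/12, a = 4.
Markov: P[X ≥ 4] ≤ μ/a = (37/12)/4 = 37/48.
Numerically: ≈ 0.77083.
(Since a = 4 > μ = 3.08333, the bound 37/48 is < 1 and informative.)

P[X ≥ 4] ≤ 37/48 ≈ 0.77083.


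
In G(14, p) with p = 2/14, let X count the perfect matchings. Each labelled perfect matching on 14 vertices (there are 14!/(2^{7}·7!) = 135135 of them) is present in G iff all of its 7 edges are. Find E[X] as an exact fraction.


K_14 has 14!/(2^{7}·7!) = 135135 labelled perfect matchings.
For each such perfect matching H, let X_H = 1 if all 7 edges of H are present in G. Then P[X_H = 1] = p^{7} = (1/7)^{7} = 1/823543.
Summing the indicators: E[X] = Σ_H E[X_H] = 135135 · p^{7} = 135135 · 1/823543 = 19305/117649.
Numerically: E[X] ≈ 0.16409.

E[X] = 135135 · (1/7)^{7} = 19305/117649 ≈ 0.16409.


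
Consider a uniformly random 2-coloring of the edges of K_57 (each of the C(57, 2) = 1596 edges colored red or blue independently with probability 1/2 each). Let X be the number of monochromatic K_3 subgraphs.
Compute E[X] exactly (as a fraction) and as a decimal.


Let X = Σ_S X_S over the C(57, 3) = 29260 subsets S of size 3, where X_S = 1 if the K_3 on S is monochromatic.
For a fixed S, the K_3 on S has C(3, 2) = 3 edges. P[all 3 edges red] = (1/2)^3, and likewise for blue, so P[monochromatic] = 2·(1/2)^3 = 2^{1 − 3} = 1/4.
By linearity of expectation: E[X] = C(57, 3) · 2^{1 − 3} = 29260 · 1/4 = 7315.
Numerically: E[X] ≈ 7315.0000.

E[X] = C(57,3)·2^(1−C(3,2)) = 7315 ≈ 7315.0000.


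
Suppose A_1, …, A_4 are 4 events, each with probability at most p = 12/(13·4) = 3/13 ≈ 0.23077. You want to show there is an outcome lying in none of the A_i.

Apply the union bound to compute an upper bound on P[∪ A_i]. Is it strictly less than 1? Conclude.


Union bound: P[∪_{i=1}^{4} A_i] ≤ Σ_i P[A_i] ≤ 4·p = 4·(3/13) = 12/13.
Numerically: 12/13 ≈ 0.92308.
Is 12/13 < 1? YES.
Since P[∪ A_i] ≤ 12/13 < 1, the complement has P[∩ A_i^c] ≥ 1 − 12/13 = 1/13 > 0, so some outcome avoids every A_i.

4·p = 12/13 ≈ 0.92308; existence CERTIFIED by the union bound.


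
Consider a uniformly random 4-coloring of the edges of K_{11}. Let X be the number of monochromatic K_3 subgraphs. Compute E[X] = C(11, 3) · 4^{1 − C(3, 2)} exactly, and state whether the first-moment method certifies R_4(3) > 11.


E[X] = C(11, 3) · 4^{1 − 3} = 165 · 4^{−2} = 165/16.
As a reduced fraction: E[X] = 165/16 ≈ 10.312500.
Is E[X] < 1? NO.
Since E[X] ≥ 1, the first-moment bound is inconclusive at n = 11; it does NOT by itself certify R_4(3) > 11.

E[X] = 165/16 ≈ 10.312500; E[X] ≥ 1; first-moment method inconclusive here.


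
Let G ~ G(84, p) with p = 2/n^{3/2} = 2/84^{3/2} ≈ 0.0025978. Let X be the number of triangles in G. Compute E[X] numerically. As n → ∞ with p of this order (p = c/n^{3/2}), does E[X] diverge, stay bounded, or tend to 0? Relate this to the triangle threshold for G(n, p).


Number of potential triangles: C(84, 3) = 95284.
Each occurs with probability p³ ≈ (0.0025978)³ ≈ 1.7532070e-08.
By linearity: E[X] = C(84, 3)·p³ ≈ 95284 · 1.7532070e-08 ≈ 0.00167.
Since α = 3/2 > 1, p = c/n^{3/2} = o(1/n) is below the triangle threshold p ~ 1/n. Asymptotically E[X] ~ (c³/6)·n^{3(1−α)} = (2³/6)·n^{-1.5} → 0, so by Markov's inequality G has no triangles w.h.p.

E[X] ≈ 0.00167; in regime p = Θ(1/n^{3/2}) E[X] tends to 0 (below the triangle threshold p ~ 1/n).


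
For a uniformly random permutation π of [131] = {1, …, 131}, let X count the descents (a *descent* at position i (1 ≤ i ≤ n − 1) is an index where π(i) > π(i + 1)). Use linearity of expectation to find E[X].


Write X = Σ X_I over i = 1, …, 130, with X_I the indicator of one descent.
There are 130 indicators.
For each fixed i, the pair (π(i), π(i+1)) is a uniformly random ordered pair of distinct values from {1, …, 131}; by symmetry P[π(i) > π(i+1)] = 1/2.
By linearity: E[X] = 130 · (1/2) = (131 − 1) · (1/2) = 65 ≈ 65.0000.

E[X] = 65 = 65.0000.


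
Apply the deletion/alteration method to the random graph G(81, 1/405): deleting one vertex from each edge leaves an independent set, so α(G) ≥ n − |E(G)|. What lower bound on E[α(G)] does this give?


E[|E(G)|] = C(81, 2)·p = 3240 · (1/405) = 8.
E[α(G)] ≥ n − E[|E(G)|] = 81 − 8 = 73.
Numerically: ≈ 73.000.
(This is only a lower bound; the true E[α(G)] may be larger.)

E[α(G)] ≥ 73 ≈ 73.000.


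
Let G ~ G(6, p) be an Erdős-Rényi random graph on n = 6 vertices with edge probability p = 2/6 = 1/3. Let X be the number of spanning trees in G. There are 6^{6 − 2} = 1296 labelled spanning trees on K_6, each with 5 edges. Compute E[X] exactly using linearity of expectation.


K_6 has 6^{6 − 2} = 1296 labelled spanning trees.
For each such spanning tree H, let X_H = 1 if all 5 edges of H are present in G. Then P[X_H = 1] = p^{5} = (1/3)^{5} = 1/243.
By linearity of expectation: E[X] = Σ_H E[X_H] = 1296 · p^{5} = 1296 · 1/243 = 16/3.
Numerically: E[X] ≈ 5.3333.

E[X] = 1296 · (1/3)^{5} = 16/3 ≈ 5.3333.


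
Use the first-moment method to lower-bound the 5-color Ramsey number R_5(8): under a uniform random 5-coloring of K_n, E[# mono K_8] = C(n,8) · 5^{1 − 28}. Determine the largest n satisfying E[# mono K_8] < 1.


We need C(n, 8) · 5^{1 − 28} < 1, i.e. C(n, 8) < 5^{28 − 1} = 7450580596923828125.
Check values of n near the boundary:
  n = 861: C(861, 8) = 7250034996615275865; 7250034996615275865 < 7450580596923828125? YES
  n = 862: C(862, 8) = 7317951015318931845; 7317951015318931845 < 7450580596923828125? YES
  n = 863: C(863, 8) = 7386423071602617757; 7386423071602617757 < 7450580596923828125? YES
  n = 864: C(864, 8) = 7455455062926006708; 7455455062926006708 < 7450580596923828125? NO
The largest n with C(n, 8) < 7450580596923828125 is n = 863 (where E[X] = 7386423071602617757/7450580596923828125 ≈ 0.991). Hence R_5(8) > 863, i.e. R_5(8) ≥ 864.

Largest n = 863; hence R_5(8) > 863.


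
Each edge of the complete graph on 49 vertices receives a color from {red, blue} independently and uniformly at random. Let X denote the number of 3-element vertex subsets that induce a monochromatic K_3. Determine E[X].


Let X = Σ_S X_S over the C(49, 3) = 18424 subsets S of size 3, where X_S = 1 if the K_3 on S is monochromatic.
For a fixed S, the K_3 on S has C(3, 2) = 3 edges. P[all 3 edges red] = (1/2)^3, and likewise for blue, so P[monochromatic] = 2·(1/2)^3 = 2^{1 − 3} = 1/4.
By linearity: E[X] = C(49, 3) · 2^{1 − 3} = 18424 · 1/4 = 4606.
Numerically: E[X] ≈ 4606.000.

E[X] = C(49,3)·2^(1−C(3,2)) = 4606 ≈ 4606.000.


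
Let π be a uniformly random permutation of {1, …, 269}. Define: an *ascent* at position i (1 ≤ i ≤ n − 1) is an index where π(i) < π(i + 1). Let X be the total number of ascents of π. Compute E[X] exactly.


Write X = Σ X_I over i = 1, …, 268, with X_I the indicator of one ascent.
There are 268 indicators.
For each fixed i, the pair (π(i), π(i+1)) is a uniformly random ordered pair of distinct values from {1, …, 269}; by symmetry P[π(i) < π(i+1)] = 1/2.
By linearity: E[X] = 268 · (1/2) = (269 − 1) · (1/2) = 134 ≈ 134.000000.

E[X] = 134 = 134.000000.


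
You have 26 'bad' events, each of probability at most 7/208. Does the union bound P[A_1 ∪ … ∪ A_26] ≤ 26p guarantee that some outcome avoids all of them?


Union bound: P[∪_{i=1}^{26} A_i] ≤ Σ_i P[A_i] ≤ 26·p = 26·(7/208) = 7/8.
Numerically: 7/8 ≈ 0.87500.
Is 7/8 < 1? YES.
Since P[∪ A_i] ≤ 7/8 < 1, the complement has P[∩ A_i^c] ≥ 1 − 7/8 = 1/8 > 0, so some outcome avoids every A_i.

26·p = 7/8 ≈ 0.87500; existence CERTIFIED by the union bound.


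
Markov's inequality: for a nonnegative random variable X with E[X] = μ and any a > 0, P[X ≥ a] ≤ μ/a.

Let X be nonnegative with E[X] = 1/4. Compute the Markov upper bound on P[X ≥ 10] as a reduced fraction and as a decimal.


μ = E[X] = 1/4, a = 10.
Markov: P[X ≥ 10] ≤ μ/a = (1/4)/10 = 1/40.
Numerically: ≈ 0.0250.
(Since a = 10 > μ = 0.2500, the bound 1/40 is < 1 and informative.)

P[X ≥ 10] ≤ 1/40 ≈ 0.0250.


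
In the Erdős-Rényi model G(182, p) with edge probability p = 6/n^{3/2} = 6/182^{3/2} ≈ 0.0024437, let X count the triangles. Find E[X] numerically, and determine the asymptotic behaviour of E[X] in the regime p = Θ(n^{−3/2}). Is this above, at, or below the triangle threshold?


Number of potential triangles: C(182, 3) = 988260.
Each occurs with probability p³ ≈ (0.0024437)³ ≈ 1.4592594e-08.
By linearity: E[X] = C(182, 3)·p³ ≈ 988260 · 1.4592594e-08 ≈ 0.01442.
Since α = 3/2 > 1, p = c/n^{3/2} = o(1/n) is below the triangle threshold p ~ 1/n. Asymptotically E[X] ~ (c³/6)·n^{3(1−α)} = (6³/6)·n^{-1.5} → 0, so by Markov's inequality G has no triangles w.h.p.

E[X] ≈ 0.01442; in regime p = Θ(1/n^{3/2}) E[X] tends to 0 (below the triangle threshold p ~ 1/n).


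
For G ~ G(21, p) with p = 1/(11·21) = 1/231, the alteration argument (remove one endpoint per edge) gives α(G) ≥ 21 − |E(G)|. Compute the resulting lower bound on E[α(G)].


E[|E(G)|] = C(21, 2)·p = 210 · (1/231) = 10/11.
E[α(G)] ≥ n − E[|E(G)|] = 21 − 10/11 = 221/11.
Numerically: ≈ 20.090909.
(This is only a lower bound; the true E[α(G)] may be larger.)

E[α(G)] ≥ 221/11 ≈ 20.090909.


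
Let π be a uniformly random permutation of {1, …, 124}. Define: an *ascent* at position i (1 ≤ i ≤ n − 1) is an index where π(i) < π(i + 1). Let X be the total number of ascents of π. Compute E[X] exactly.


Write X = Σ X_I over i = 1, …, 123, with X_I the indicator of one ascent.
There are 123 indicators.
For each fixed i, the pair (π(i), π(i+1)) is a uniformly random ordered pair of distinct values from {1, …, 124}; by symmetry P[π(i) < π(i+1)] = 1/2.
By linearity: E[X] = 123 · (1/2) = (124 − 1) · (1/2) = 123/2 ≈ 61.5000.

E[X] = 123/2 = 61.5000.


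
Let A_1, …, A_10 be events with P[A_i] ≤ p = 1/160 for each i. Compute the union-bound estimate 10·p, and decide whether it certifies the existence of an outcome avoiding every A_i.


Union bound: P[∪_{i=1}^{10} A_i] ≤ Σ_i P[A_i] ≤ 10·p = 10·(1/160) = 1/16.
Numerically: 1/16 ≈ 0.062500.
Is 1/16 < 1? YES.
Since P[∪ A_i] ≤ 1/16 < 1, the complement has P[∩ A_i^c] ≥ 1 − 1/16 = 15/16 > 0, so some outcome avoids every A_i.

10·p = 1/16 ≈ 0.062500; existence CERTIFIED by the union bound.


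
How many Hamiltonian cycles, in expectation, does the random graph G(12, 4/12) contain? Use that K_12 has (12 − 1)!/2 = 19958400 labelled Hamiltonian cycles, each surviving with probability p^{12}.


K_12 has (12 − 1)!/2 = 19958400 labelled Hamiltonian cycles.
For each such Hamiltonian cycle H, let X_H = 1 if all 12 edges of H are present in G. Then P[X_H = 1] = p^{12} = (1/3)^{12} = 1/531441.
Summing the indicators: E[X] = Σ_H E[X_H] = 19958400 · p^{12} = 19958400 · 1/531441 = 246400/6561.
Numerically: E[X] ≈ 37.555.

E[X] = 19958400 · (1/3)^{12} = 246400/6561 ≈ 37.555.


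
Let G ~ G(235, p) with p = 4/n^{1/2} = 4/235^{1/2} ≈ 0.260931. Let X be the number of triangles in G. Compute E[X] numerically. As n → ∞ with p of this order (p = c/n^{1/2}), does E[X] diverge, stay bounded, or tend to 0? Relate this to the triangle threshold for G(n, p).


Number of potential triangles: C(235, 3) = 2135445.
Each occurs with probability p³ ≈ (0.260931)³ ≈ 1.77655305e-02.
By linearity: E[X] = C(235, 3)·p³ ≈ 2135445 · 1.77655305e-02 ≈ 37937.313279.
Since α = 1/2 < 1, p = c/n^{1/2} ≫ 1/n is above the triangle threshold p ~ 1/n. Asymptotically E[X] ~ (c³/6)·n^{3(1−α)} = (4³/6)·n^{1.5} → ∞; triangles are abundant w.h.p.

E[X] ≈ 37937.313279; in regime p = Θ(1/n^{1/2}) E[X] diverges (above the triangle threshold p ~ 1/n).


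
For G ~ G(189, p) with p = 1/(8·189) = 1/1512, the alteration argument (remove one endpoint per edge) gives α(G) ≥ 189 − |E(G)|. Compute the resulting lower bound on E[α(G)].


E[|E(G)|] = C(189, 2)·p = 17766 · (1/1512) = 47/4.
E[α(G)] ≥ n − E[|E(G)|] = 189 − 47/4 = 709/4.
Numerically: ≈ 177.2500.
(This is only a lower bound; the true E[α(G)] may be larger.)

E[α(G)] ≥ 709/4 ≈ 177.2500.


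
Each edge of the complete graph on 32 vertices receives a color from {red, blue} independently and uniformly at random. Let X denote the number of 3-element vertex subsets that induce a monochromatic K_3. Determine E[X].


Let X = Σ_S X_S over the C(32, 3) = 4960 subsets S of size 3, where X_S = 1 if the K_3 on S is monochromatic.
For a fixed S, the K_3 on S has C(3, 2) = 3 edges. P[all 3 edges red] = (1/2)^3, and likewise for blue, so P[monochromatic] = 2·(1/2)^3 = 2^{1 − 3} = 1/4.
Summing: E[X] = C(32, 3) · 2^{1 − 3} = 4960 · 1/4 = 1240.
Numerically: E[X] ≈ 1240.00000.

E[X] = C(32,3)·2^(1−C(3,2)) = 1240 ≈ 1240.00000.


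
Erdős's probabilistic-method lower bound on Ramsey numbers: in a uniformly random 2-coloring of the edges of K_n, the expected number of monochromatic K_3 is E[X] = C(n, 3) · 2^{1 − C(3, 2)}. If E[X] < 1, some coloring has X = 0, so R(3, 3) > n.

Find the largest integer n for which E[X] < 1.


We need C(n, 3) · 2^{1 − 3} < 1, i.e. C(n, 3) < 2^{3 − 1} = 4.
Check values of n near the boundary:
  n = 3: C(3, 3) = 1; 1 < 4? YES
  n = 4: C(4, 3) = 4; 4 < 4? NO
The largest n with C(n, 3) < 4 is n = 3 (where E[X] = 1/4 ≈ 0.250000). Hence R(3, 3) > 3, i.e. R(3, 3) ≥ 4.

Largest n = 3; hence R(3, 3) > 3.


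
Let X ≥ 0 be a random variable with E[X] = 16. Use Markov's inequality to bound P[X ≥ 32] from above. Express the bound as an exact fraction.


μ = E[X] = 16, a = 32.
Markov: P[X ≥ 32] ≤ μ/a = (16)/32 = 1/2.
Numerically: ≈ 0.500.
(Since a = 32 > μ = 16.000, the bound 1/2 is < 1 and informative.)

P[X ≥ 32] ≤ 1/2 ≈ 0.500.


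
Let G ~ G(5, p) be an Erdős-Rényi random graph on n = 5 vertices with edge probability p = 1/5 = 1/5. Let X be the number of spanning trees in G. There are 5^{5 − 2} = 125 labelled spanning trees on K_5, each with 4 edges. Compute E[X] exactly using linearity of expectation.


K_5 has 5^{5 − 2} = 125 labelled spanning trees.
For each such spanning tree H, let X_H = 1 if all 4 edges of H are present in G. Then P[X_H = 1] = p^{4} = (1/5)^{4} = 1/625.
By linearity: E[X] = Σ_H E[X_H] = 125 · p^{4} = 125 · 1/625 = 1/5.
Numerically: E[X] ≈ 0.2.

E[X] = 125 · (1/5)^{4} = 1/5 ≈ 0.2.


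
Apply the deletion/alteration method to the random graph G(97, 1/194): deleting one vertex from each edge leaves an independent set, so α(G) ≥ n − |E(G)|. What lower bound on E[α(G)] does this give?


E[|E(G)|] = C(97, 2)·p = 4656 · (1/194) = 24.
E[α(G)] ≥ n − E[|E(G)|] = 97 − 24 = 73.
Numerically: ≈ 73.000.
(This is only a lower bound; the true E[α(G)] may be larger.)

E[α(G)] ≥ 73 ≈ 73.000.


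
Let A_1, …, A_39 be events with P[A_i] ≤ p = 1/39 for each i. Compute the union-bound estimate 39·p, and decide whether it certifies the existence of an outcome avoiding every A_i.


Union bound: P[∪_{i=1}^{39} A_i] ≤ Σ_i P[A_i] ≤ 39·p = 39·(1/39) = 1.
Numerically: 1 ≈ 1.00000.
Is 1 < 1? NO.
Since the bound 1 is ≥ 1, the union bound is uninformative here; it does NOT by itself certify existence.

39·p = 1 ≈ 1.00000; existence NOT certified by the union bound.


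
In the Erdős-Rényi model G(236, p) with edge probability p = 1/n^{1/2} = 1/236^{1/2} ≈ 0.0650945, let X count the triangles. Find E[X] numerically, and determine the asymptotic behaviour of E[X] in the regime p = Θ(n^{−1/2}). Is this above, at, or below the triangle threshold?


Number of potential triangles: C(236, 3) = 2162940.
Each occurs with probability p³ ≈ (0.0650945)³ ≈ 2.75823964e-04.
By linearity: E[X] = C(236, 3)·p³ ≈ 2162940 · 2.75823964e-04 ≈ 596.590685.
Since α = 1/2 < 1, p = c/n^{1/2} ≫ 1/n is above the triangle threshold p ~ 1/n. Asymptotically E[X] ~ (c³/6)·n^{3(1−α)} = (1³/6)·n^{1.5} → ∞; triangles are abundant w.h.p.

E[X] ≈ 596.590685; in regime p = Θ(1/n^{1/2}) E[X] diverges (above the triangle threshold p ~ 1/n).


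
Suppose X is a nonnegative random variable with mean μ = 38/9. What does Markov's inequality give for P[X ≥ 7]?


μ = E[X] = 38/9, a = 7.
Markov: P[X ≥ 7] ≤ μ/a = (38/9)/7 = 38/63.
Numerically: ≈ 0.603.
(Since a = 7 > μ = 4.222, the bound 38/63 is < 1 and informative.)

P[X ≥ 7] ≤ 38/63 ≈ 0.603.


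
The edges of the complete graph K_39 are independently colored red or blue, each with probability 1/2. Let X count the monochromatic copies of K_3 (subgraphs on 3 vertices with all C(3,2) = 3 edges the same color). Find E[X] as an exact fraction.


Let X = Σ_S X_S over the C(39, 3) = 9139 subsets S of size 3, where X_S = 1 if the K_3 on S is monochromatic.
For a fixed S, the K_3 on S has C(3, 2) = 3 edges. P[all 3 edges red] = (1/2)^3, and likewise for blue, so P[monochromatic] = 2·(1/2)^3 = 2^{1 − 3} = 1/4.
By linearity of expectation: E[X] = C(39, 3) · 2^{1 − 3} = 9139 · 1/4 = 9139/4.
Numerically: E[X] ≈ 2284.7500.

E[X] = C(39,3)·2^(1−C(3,2)) = 9139/4 ≈ 2284.7500.


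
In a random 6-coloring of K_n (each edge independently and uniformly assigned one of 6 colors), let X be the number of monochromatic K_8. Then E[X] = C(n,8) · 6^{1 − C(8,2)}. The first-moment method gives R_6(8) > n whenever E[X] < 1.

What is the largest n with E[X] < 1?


We need C(n, 8) · 6^{1 − 28} < 1, i.e. C(n, 8) < 6^{28 − 1} = 1023490369077469249536.
Check values of n near the boundary:
  n = 1590: C(1590, 8) = 995397314198933813310; 995397314198933813310 < 1023490369077469249536? YES
  n = 1591: C(1591, 8) = 1000427749141189953870; 1000427749141189953870 < 1023490369077469249536? YES
  n = 1592: C(1592, 8) = 1005480414540892933435; 1005480414540892933435 < 1023490369077469249536? YES
  n = 1593: C(1593, 8) = 1010555394551193970323; 1010555394551193970323 < 1023490369077469249536? YES
  n = 1594: C(1594, 8) = 1015652773590544255167; 1015652773590544255167 < 1023490369077469249536? YES
  n = 1595: C(1595, 8) = 1020772636343363633895; 1020772636343363633895 < 1023490369077469249536? YES
  n = 1596: C(1596, 8) = 1025915067760710553965; 1025915067760710553965 < 1023490369077469249536? NO
  n = 1597: C(1597, 8) = 1031080153060953275445; 1031080153060953275445 < 1023490369077469249536? NO
The largest n with C(n, 8) < 1023490369077469249536 is n = 1595 (where E[X] = 113419181815929292655/113721152119718805504 ≈ 0.997). Hence R_6(8) > 1595, i.e. R_6(8) ≥ 1596.

Largest n = 1595; hence R_6(8) > 1595.


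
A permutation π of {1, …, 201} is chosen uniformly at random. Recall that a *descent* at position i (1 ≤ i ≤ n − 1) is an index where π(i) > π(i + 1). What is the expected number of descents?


Write X = Σ X_I over i = 1, …, 200, with X_I the indicator of one descent.
There are 200 indicators.
For each fixed i, the pair (π(i), π(i+1)) is a uniformly random ordered pair of distinct values from {1, …, 201}; by symmetry P[π(i) > π(i+1)] = 1/2.
By linearity: E[X] = 200 · (1/2) = (201 − 1) · (1/2) = 100 ≈ 100.000.

E[X] = 100 = 100.000.


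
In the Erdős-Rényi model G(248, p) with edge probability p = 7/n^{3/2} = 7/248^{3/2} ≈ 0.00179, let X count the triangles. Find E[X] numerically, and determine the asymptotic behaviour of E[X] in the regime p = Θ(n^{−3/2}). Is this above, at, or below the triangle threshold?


Number of potential triangles: C(248, 3) = 2511496.
Each occurs with probability p³ ≈ (0.00179)³ ≈ 5.75787e-09.
By linearity: E[X] = C(248, 3)·p³ ≈ 2511496 · 5.75787e-09 ≈ 0.014.
Since α = 3/2 > 1, p = c/n^{3/2} = o(1/n) is below the triangle threshold p ~ 1/n. Asymptotically E[X] ~ (c³/6)·n^{3(1−α)} = (7³/6)·n^{-1.5} → 0, so by Markov's inequality G has no triangles w.h.p.

E[X] ≈ 0.014; in regime p = Θ(1/n^{3/2}) E[X] tends to 0 (below the triangle threshold p ~ 1/n).


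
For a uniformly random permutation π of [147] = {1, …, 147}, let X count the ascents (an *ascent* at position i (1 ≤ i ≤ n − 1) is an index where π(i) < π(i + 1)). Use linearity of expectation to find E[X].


Write X = Σ X_I over i = 1, …, 146, with X_I the indicator of one ascent.
There are 146 indicators.
For each fixed i, the pair (π(i), π(i+1)) is a uniformly random ordered pair of distinct values from {1, …, 147}; by symmetry P[π(i) < π(i+1)] = 1/2.
By linearity: E[X] = 146 · (1/2) = (147 − 1) · (1/2) = 73 ≈ 73.000.

E[X] = 73 = 73.000.


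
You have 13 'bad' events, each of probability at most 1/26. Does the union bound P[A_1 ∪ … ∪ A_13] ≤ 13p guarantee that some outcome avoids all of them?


Union bound: P[∪_{i=1}^{13} A_i] ≤ Σ_i P[A_i] ≤ 13·p = 13·(1/26) = 1/2.
Numerically: 1/2 ≈ 0.5000.
Is 1/2 < 1? YES.
Since P[∪ A_i] ≤ 1/2 < 1, the complement has P[∩ A_i^c] ≥ 1 − 1/2 = 1/2 > 0, so some outcome avoids every A_i.

13·p = 1/2 ≈ 0.5000; existence CERTIFIED by the union bound.


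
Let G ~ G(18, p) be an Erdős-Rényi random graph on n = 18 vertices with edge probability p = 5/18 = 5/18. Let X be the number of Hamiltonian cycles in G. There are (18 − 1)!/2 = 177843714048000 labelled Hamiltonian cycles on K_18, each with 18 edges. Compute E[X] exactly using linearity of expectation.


K_18 has (18 − 1)!/2 = 177843714048000 labelled Hamiltonian cycles.
For each such Hamiltonian cycle H, let X_H = 1 if all 18 edges of H are present in G. Then P[X_H = 1] = p^{18} = (5/18)^{18} = 3814697265625/39346408075296537575424.
By linearity: E[X] = Σ_H E[X_H] = 177843714048000 · p^{18} = 177843714048000 · 3814697265625/39346408075296537575424 = 56800365447998046875/3294258113514384.
Numerically: E[X] ≈ 1.72e+04.

E[X] = 177843714048000 · (5/18)^{18} = 56800365447998046875/3294258113514384 ≈ 1.72e+04.


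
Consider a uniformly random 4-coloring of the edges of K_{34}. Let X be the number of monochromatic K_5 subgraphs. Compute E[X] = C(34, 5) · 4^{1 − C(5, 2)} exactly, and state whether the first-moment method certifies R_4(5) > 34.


E[X] = C(34, 5) · 4^{1 − 10} = 278256 · 4^{−9} = 278256/262144.
As a reduced fraction: E[X] = 17391/16384 ≈ 1.061.
Is E[X] < 1? NO.
Since E[X] ≥ 1, the first-moment bound is inconclusive at n = 34; it does NOT by itself certify R_4(5) > 34.

E[X] = 17391/16384 ≈ 1.061; E[X] ≥ 1; first-moment method inconclusive here.


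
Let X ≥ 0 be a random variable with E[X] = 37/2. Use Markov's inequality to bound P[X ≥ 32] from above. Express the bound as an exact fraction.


μ = E[X] = 37/2, a = 32.
Markov: P[X ≥ 32] ≤ μ/a = (37/2)/32 = 37/64.
Numerically: ≈ 0.57812.
(Since a = 32 > μ = 18.50000, the bound 37/64 is < 1 and informative.)

P[X ≥ 32] ≤ 37/64 ≈ 0.57812.


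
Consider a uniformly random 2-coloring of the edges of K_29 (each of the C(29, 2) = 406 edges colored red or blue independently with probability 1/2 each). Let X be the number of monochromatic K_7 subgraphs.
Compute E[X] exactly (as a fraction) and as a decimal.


Let X = Σ_S X_S over the C(29, 7) = 1560780 subsets S of size 7, where X_S = 1 if the K_7 on S is monochromatic.
For a fixed S, the K_7 on S has C(7, 2) = 21 edges. P[all 21 edges red] = (1/2)^21, and likewise for blue, so P[monochromatic] = 2·(1/2)^21 = 2^{1 − 21} = 1/1048576.
Summing: E[X] = C(29, 7) · 2^{1 − 21} = 1560780 · 1/1048576 = 390195/262144.
Numerically: E[X] ≈ 1.488476.

E[X] = C(29,7)·2^(1−C(7,2)) = 390195/262144 ≈ 1.488476.


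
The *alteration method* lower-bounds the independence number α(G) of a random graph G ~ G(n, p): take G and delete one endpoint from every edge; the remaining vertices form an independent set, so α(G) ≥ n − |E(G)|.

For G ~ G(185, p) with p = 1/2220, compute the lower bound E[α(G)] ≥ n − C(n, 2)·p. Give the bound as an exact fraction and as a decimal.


E[|E(G)|] = C(185, 2)·p = 17020 · (1/2220) = 23/3.
E[α(G)] ≥ n − E[|E(G)|] = 185 − 23/3 = 532/3.
Numerically: ≈ 177.3333.
(This is only a lower bound; the true E[α(G)] may be larger.)

E[α(G)] ≥ 532/3 ≈ 177.3333.


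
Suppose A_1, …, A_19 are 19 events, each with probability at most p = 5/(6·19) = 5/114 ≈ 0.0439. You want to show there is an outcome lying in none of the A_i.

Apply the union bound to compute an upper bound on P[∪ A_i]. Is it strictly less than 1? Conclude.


Union bound: P[∪_{i=1}^{19} A_i] ≤ Σ_i P[A_i] ≤ 19·p = 19·(5/114) = 5/6.
Numerically: 5/6 ≈ 0.8333.
Is 5/6 < 1? YES.
Since P[∪ A_i] ≤ 5/6 < 1, the complement has P[∩ A_i^c] ≥ 1 − 5/6 = 1/6 > 0, so some outcome avoids every A_i.

19·p = 5/6 ≈ 0.8333; existence CERTIFIED by the union bound.
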